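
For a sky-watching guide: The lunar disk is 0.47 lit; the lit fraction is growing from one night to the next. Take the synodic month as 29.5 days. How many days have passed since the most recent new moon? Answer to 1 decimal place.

7.1 days

Invert f = (1 − cos θ)/2 to get cos θ = 1 − 2(0.47) = 0.060, hence θ₀ = arccos 0.060 = 86.6°.
The Moon is waxing (0°–180°), so θ = 86.6° directly.
At 360°/29.5 d per day, 86.6° corresponds to 7.09 days.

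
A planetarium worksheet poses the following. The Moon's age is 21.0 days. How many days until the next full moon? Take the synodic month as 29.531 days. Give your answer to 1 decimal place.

23.3 days

Full moon occurs at elongation 180°, i.e. at age 29.531 × 180/360 = 14.765 d.
Already past this cycle's full moon; the next is at 14.765 + 29.531 = 44.296 d, so 44.296 − 21.0 = 23.296 days.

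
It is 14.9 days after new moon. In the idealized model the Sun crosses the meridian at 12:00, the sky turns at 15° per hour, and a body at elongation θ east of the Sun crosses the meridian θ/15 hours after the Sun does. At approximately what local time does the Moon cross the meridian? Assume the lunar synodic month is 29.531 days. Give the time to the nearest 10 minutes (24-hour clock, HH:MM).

Phase angle: θ = 360°·(14.9 d)/(29.531 d) = 181.6°.
The Moon trails the Sun by θ/15 = 181.6/15 ≈ 12.11 hours.
12:00 + 12.109 h ≈ 00:07 → 00:10 to the nearest ten minutes.

00:10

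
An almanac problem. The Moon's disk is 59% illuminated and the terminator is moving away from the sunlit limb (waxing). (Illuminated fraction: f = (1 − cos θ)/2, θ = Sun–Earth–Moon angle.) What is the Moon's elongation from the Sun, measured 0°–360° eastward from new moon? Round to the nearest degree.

100°

From f = (1 − cos θ)/2: cos θ = 1 − 2×0.59 = -0.180; arccos → 100.4°.
Waxing ⇒ before full, so θ = 100.4°.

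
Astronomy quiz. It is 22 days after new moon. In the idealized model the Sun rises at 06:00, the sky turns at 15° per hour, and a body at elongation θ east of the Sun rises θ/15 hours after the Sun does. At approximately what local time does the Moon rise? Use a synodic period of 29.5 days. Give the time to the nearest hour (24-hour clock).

00:00

Elongation θ = 360° × 22/29.5 ≈ 268.5°.
Delay after the Sun = 268.5° / (15°/h) ≈ 17.90 h.
06:00 + 17.90 h ≈ 23:54 → 00:00 to the nearest hour.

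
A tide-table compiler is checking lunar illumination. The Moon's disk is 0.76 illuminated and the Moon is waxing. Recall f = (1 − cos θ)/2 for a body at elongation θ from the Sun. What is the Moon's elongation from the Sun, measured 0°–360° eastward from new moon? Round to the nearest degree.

121°

cos θ = 1 − 2f = -0.520, giving a principal value of 121.3°.
The Moon is waxing (0°–180°), so θ = 121.3° directly.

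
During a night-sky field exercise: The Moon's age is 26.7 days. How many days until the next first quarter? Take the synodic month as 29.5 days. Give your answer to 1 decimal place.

First quarter occurs at elongation 90°, i.e. at age 29.5 × 90/360 = 7.375 d.
Already past this cycle's first quarter; the next is at 7.375 + 29.5 = 36.875 d, so 36.875 − 26.7 = 10.175 days.

10.2 days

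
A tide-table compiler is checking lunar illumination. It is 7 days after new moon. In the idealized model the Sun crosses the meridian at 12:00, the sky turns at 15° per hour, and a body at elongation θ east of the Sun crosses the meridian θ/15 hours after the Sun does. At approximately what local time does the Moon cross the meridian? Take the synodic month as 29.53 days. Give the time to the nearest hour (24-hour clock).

Elongation θ = 360° × 7/29.53 ≈ 85.3°.
The Moon trails the Sun by θ/15 = 85.3/15 ≈ 5.69 hours.
12:00 + 5.69 h ≈ 17:41 → 18:00 to the nearest hour.

18:00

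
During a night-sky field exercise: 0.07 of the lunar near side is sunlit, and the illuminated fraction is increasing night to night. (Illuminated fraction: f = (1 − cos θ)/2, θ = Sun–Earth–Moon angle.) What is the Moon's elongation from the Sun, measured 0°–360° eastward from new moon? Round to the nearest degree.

31°

From f = (1 − cos θ)/2: cos θ = 1 − 2×0.07 = 0.860; arccos → 30.7°.
Before full moon the principal value applies: θ = 30.7°.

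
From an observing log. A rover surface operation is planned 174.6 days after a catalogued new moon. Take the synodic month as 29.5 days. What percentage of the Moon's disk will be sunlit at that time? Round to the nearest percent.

174.6 d spans 5 complete synodic months (5 × 29.5 = 147.50 d) plus 27.10 d.
The Moon has covered 27.10/29.5 of its cycle, so θ ≈ 360° × 27.10/29.5 = 330.7°.
cos 330.7° = 0.872, so f = (1 − 0.872)/2 = 0.064, so 6%.

6%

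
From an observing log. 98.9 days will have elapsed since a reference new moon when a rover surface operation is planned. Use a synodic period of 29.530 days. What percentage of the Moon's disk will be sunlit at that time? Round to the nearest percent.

79%

Reduce mod P: 98.9 − 3×29.530 = 10.31 d into the current lunation.
The Moon has covered 10.31/29.530 of its cycle, so θ ≈ 360° × 10.31/29.530 = 125.7°.
With cos θ = (-0.583), the lit fraction is (1 − (-0.583))/2 ≈ 0.792, so 79%.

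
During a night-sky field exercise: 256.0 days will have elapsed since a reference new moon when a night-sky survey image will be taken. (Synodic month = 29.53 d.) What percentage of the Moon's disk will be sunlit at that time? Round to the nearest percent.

Reduce mod P: 256.0 − 8×29.53 = 19.76 d into the current lunation.
Phase angle: θ = 360°·(19.76 d)/(29.53 d) = 240.9°.
With cos θ = (-0.486), the lit fraction is (1 − (-0.486))/2 ≈ 0.743, so 74%.

74%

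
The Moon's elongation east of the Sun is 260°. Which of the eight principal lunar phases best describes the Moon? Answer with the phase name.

last quarter

260° lies in the last quarter sector of the 8-phase cycle.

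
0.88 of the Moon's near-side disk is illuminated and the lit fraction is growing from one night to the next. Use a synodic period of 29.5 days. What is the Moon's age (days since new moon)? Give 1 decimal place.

Invert f = (1 − cos θ)/2 to get cos θ = 1 − 2(0.88) = -0.760, hence θ₀ = arccos -0.760 = 139.5°.
The Moon is waxing (0°–180°), so θ = 139.5° directly.
That fraction of the synodic month is 139.5/360 × 29.5 d ≈ 11.43 d.

11.4 days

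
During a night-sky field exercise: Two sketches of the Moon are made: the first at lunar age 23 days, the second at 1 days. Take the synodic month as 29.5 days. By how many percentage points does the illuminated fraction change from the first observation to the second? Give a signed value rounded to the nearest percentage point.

First observation: θ = 360°·23/29.5 = 280.7°, so f = 0.407.
Second observation: θ = 12.2°, f = 0.011.
Δf = 0.011 − 0.407 = -0.396, i.e. -40 pp.

-40 pp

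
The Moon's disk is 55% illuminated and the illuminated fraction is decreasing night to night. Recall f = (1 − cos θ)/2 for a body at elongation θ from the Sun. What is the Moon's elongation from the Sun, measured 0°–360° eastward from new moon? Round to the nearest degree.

Invert f = (1 − cos θ)/2 to get cos θ = 1 − 2(0.55) = -0.100, hence θ₀ = arccos -0.100 = 95.7°.
A waning Moon lies in 180°–360°, so θ = 360° − 95.7° = 264.3°.

264°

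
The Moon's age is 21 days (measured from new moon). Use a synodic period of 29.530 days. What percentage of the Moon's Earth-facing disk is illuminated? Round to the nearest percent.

62%

The Moon has covered 21/29.530 of its cycle, so θ ≈ 360° × 21/29.530 = 256.0°.
Illuminated fraction = (1 − cos 256.0°)/2 = (1 − (-0.242))/2 ≈ 0.621, so 62%.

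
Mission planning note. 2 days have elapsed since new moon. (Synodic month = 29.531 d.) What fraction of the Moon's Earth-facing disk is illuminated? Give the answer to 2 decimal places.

0.04

Phase angle: θ = 360°·(2 d)/(29.531 d) = 24.4°.
With cos θ = 0.911, the lit fraction is (1 − 0.911)/2 ≈ 0.045.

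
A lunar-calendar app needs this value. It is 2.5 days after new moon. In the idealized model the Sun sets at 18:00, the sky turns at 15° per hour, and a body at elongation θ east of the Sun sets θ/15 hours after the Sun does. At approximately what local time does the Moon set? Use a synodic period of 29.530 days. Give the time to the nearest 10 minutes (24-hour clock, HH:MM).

20:00

Phase angle: θ = 360°·(2.5 d)/(29.530 d) = 30.5°.
Delay after the Sun = 30.5° / (15°/h) ≈ 2.03 h.
18:00 + 2.032 h ≈ 20:02 → 20:00 to the nearest ten minutes.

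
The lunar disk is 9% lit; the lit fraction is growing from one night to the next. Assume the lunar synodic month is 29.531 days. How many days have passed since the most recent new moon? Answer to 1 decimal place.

Invert f = (1 − cos θ)/2 to get cos θ = 1 − 2(0.09) = 0.820, hence θ₀ = arccos 0.820 = 34.9°.
Before full moon the principal value applies: θ = 34.9°.
That fraction of the synodic month is 34.9/360 × 29.531 d ≈ 2.86 d.

2.9 days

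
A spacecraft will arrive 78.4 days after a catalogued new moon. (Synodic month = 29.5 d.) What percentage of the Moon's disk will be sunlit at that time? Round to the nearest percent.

78.4/29.5 = 2.658 lunations, so 2 complete cycles and 19.40 d into the next.
Phase angle: θ = 360°·(19.40 d)/(29.5 d) = 236.7°.
cos 236.7° = (-0.548), so f = (1 − (-0.548))/2 = 0.774, so 77%.

77%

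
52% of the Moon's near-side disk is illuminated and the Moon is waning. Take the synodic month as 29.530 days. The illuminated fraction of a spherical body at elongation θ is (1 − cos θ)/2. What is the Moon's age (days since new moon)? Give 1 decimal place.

From f = (1 − cos θ)/2: cos θ = 1 − 2×0.52 = -0.040; arccos → 92.3°.
A waning Moon lies in 180°–360°, so θ = 360° − 92.3° = 267.7°.
That fraction of the synodic month is 267.7/360 × 29.530 d ≈ 21.96 d.

22.0 days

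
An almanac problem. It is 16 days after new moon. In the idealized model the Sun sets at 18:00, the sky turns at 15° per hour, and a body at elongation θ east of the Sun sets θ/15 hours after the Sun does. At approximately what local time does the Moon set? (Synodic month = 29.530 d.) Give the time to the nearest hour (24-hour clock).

Elongation θ = 360° × 16/29.530 ≈ 195.1°.
The Moon trails the Sun by θ/15 = 195.1/15 ≈ 13.00 hours.
18:00 + 13.00 h ≈ 07:00 → 07:00 to the nearest hour.

07:00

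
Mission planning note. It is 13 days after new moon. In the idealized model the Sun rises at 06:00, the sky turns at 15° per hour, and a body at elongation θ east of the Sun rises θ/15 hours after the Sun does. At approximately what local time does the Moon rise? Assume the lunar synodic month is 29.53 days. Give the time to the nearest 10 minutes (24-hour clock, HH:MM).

16:30

The Moon has covered 13/29.53 of its cycle, so θ ≈ 360° × 13/29.53 = 158.5°.
At 15° of sky rotation per hour, 158.5° corresponds to a 10.57 h lag.
06:00 + 10.566 h ≈ 16:34 → 16:30 to the nearest ten minutes.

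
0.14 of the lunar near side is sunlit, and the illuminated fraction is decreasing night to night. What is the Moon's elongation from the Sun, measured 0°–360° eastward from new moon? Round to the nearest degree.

316°

From f = (1 − cos θ)/2: cos θ = 1 − 2×0.14 = 0.720; arccos → 43.9°.
Since the Moon is past full (waning), take the reflex angle: θ = 360° − 43.9° = 316.1°.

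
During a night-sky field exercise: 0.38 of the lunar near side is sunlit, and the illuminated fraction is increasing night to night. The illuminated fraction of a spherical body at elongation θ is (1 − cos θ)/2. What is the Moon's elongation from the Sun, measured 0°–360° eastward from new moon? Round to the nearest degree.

76°

cos θ = 1 − 2f = 0.240, giving a principal value of 76.1°.
Waxing ⇒ before full, so θ = 76.1°.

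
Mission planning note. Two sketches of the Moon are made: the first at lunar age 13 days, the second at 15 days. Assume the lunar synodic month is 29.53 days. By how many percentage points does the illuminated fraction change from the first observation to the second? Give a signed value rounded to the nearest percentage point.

θ₁ = 360° × 13/29.53 = 158.5°, f₁ = (1 − cos θ₁)/2 = 0.965.
θ₂ = 360° × 15/29.53 = 182.9°, f₂ = (1 − cos θ₂)/2 = 0.999.
Change = f₂ − f₁ = +0.034 → +3 percentage points.

+3 pp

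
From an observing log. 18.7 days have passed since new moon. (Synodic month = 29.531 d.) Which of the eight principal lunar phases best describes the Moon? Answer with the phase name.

θ ≈ 360° × 18.7/29.531 = 228°, which falls in the waning gibbous sector.

waning gibbous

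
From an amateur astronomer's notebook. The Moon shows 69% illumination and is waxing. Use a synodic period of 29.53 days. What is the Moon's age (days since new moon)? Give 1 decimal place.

9.2 days

cos θ = 1 − 2f = -0.380, giving a principal value of 112.3°.
Waxing ⇒ before full, so θ = 112.3°.
At 360°/29.53 d per day, 112.3° corresponds to 9.21 days.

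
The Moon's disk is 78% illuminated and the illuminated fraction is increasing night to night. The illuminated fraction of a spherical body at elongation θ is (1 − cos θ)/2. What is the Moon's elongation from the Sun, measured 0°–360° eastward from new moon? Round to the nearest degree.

124°

Invert f = (1 − cos θ)/2 to get cos θ = 1 − 2(0.78) = -0.560, hence θ₀ = arccos -0.560 = 124.1°.
Before full moon the principal value applies: θ = 124.1°.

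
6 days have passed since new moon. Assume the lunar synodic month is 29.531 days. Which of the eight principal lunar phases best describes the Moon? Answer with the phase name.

θ ≈ 360° × 6/29.531 = 73°, which falls in the first quarter sector.

first quarter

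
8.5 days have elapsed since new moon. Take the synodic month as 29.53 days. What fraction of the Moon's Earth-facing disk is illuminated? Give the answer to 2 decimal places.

0.62

Elongation θ = 360° × 8.5/29.53 ≈ 103.6°.
With cos θ = (-0.236), the lit fraction is (1 − (-0.236))/2 ≈ 0.618.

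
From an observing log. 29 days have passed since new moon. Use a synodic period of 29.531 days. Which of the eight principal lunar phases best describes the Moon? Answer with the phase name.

new moon

At 29/29.531 of the cycle, θ ≈ 354° — the new moon range.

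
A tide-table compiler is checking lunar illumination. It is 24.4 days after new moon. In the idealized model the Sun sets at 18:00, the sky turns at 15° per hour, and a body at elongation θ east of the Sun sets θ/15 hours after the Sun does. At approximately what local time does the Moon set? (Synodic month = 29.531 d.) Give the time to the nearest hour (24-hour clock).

14:00

Elongation θ = 360° × 24.4/29.531 ≈ 297.5°.
Delay after the Sun = 297.5° / (15°/h) ≈ 19.83 h.
18:00 + 19.83 h ≈ 13:50 → 14:00 to the nearest hour.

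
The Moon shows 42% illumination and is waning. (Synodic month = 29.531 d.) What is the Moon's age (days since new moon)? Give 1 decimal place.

22.9 days

cos θ = 1 − 2f = 0.160, giving a principal value of 80.8°.
Since the Moon is past full (waning), take the reflex angle: θ = 360° − 80.8° = 279.2°.
That fraction of the synodic month is 279.2/360 × 29.531 d ≈ 22.90 d.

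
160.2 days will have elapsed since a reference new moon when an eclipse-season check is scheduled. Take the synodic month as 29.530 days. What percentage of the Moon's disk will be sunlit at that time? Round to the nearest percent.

160.2 d spans 5 complete synodic months (5 × 29.530 = 147.65 d) plus 12.55 d.
Phase angle: θ = 360°·(12.55 d)/(29.530 d) = 153.0°.
cos 153.0° = (-0.891), so f = (1 − (-0.891))/2 = 0.945, so 95%.

95%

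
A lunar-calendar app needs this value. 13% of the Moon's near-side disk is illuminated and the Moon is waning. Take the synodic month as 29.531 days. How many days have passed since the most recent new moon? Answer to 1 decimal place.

Invert f = (1 − cos θ)/2 to get cos θ = 1 − 2(0.13) = 0.740, hence θ₀ = arccos 0.740 = 42.3°.
Waning ⇒ past full, so θ = 360° − 42.3° = 317.7°.
At 360°/29.531 d per day, 317.7° corresponds to 26.06 days.

26.1 days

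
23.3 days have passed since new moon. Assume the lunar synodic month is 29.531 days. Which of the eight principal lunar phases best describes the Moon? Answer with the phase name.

θ ≈ 360° × 23.3/29.531 = 284°, which falls in the last quarter sector.

last quarter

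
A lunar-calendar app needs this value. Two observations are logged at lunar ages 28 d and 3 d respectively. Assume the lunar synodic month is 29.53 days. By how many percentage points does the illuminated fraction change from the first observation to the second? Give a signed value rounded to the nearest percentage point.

First observation: θ = 360°·28/29.53 = 341.3°, so f = 0.026.
Second observation: θ = 36.6°, f = 0.098.
Δf = 0.098 − 0.026 = +0.072, i.e. +7 pp.

+7 pp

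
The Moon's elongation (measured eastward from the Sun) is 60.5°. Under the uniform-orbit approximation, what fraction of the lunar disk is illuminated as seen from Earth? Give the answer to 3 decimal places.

cos 60.5° = 0.492, so f = (1 − 0.492)/2 = 0.254.

0.254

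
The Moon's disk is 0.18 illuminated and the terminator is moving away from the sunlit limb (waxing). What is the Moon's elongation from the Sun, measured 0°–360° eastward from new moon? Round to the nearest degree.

Invert f = (1 − cos θ)/2 to get cos θ = 1 − 2(0.18) = 0.640, hence θ₀ = arccos 0.640 = 50.2°.
Waxing ⇒ before full, so θ = 50.2°.

50°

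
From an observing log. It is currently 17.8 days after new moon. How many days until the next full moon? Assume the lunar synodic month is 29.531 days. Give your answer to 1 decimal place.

26.5 days

Full moon is 0.5 of the way through the cycle: age 0.5 × 29.531 = 14.765 d.
Already past this cycle's full moon; the next is at 14.765 + 29.531 = 44.296 d, so 44.296 − 17.8 = 26.496 days.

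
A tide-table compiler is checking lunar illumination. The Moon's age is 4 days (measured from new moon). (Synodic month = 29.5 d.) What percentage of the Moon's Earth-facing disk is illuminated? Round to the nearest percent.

Phase angle: θ = 360°·(4 d)/(29.5 d) = 48.8°.
cos 48.8° = 0.659, so f = (1 − 0.659)/2 = 0.171, so 17%.

17%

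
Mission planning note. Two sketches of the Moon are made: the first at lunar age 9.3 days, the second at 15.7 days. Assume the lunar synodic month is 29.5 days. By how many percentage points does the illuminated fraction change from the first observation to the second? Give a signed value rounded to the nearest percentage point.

θ₁ = 360° × 9.3/29.5 = 113.5°, f₁ = (1 − cos θ₁)/2 = 0.699.
θ₂ = 360° × 15.7/29.5 = 191.6°, f₂ = (1 − cos θ₂)/2 = 0.990.
Change = f₂ − f₁ = +0.290 → +29 percentage points.

+29 pp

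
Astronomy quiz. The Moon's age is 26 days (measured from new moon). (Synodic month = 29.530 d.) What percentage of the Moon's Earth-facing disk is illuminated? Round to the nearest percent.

13%

Elongation θ = 360° × 26/29.530 ≈ 317.0°.
With cos θ = 0.731, the lit fraction is (1 − 0.731)/2 ≈ 0.135, so 13%.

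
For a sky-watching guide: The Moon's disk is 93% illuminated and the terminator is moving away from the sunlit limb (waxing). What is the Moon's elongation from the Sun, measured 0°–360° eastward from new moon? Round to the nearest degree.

149°

Invert f = (1 − cos θ)/2 to get cos θ = 1 − 2(0.93) = -0.860, hence θ₀ = arccos -0.860 = 149.3°.
The Moon is waxing (0°–180°), so θ = 149.3° directly.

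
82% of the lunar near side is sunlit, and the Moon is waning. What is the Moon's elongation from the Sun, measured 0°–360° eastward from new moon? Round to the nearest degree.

cos θ = 1 − 2f = -0.640, giving a principal value of 129.8°.
A waning Moon lies in 180°–360°, so θ = 360° − 129.8° = 230.2°.

230°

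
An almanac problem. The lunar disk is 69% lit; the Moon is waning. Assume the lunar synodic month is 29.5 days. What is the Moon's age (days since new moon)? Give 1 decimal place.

From f = (1 − cos θ)/2: cos θ = 1 − 2×0.69 = -0.380; arccos → 112.3°.
Waning ⇒ past full, so θ = 360° − 112.3° = 247.7°.
That fraction of the synodic month is 247.7/360 × 29.5 d ≈ 20.29 d.

20.3 days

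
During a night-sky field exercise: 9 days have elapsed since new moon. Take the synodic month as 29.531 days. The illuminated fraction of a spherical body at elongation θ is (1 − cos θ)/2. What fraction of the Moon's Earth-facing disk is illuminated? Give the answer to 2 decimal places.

The Moon has covered 9/29.531 of its cycle, so θ ≈ 360° × 9/29.531 = 109.7°.
Illuminated fraction = (1 − cos 109.7°)/2 = (1 − (-0.337))/2 ≈ 0.669.

0.67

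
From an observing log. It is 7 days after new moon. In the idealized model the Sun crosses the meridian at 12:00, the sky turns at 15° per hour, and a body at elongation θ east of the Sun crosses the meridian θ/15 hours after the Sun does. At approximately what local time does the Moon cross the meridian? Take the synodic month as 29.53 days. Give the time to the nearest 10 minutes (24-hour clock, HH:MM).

17:40

Phase angle: θ = 360°·(7 d)/(29.53 d) = 85.3°.
At 15° of sky rotation per hour, 85.3° corresponds to a 5.69 h lag.
12:00 + 5.689 h ≈ 17:41 → 17:40 to the nearest ten minutes.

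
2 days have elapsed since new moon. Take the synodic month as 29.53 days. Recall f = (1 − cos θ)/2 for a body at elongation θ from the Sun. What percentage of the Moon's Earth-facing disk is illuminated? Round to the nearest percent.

4%

The Moon has covered 2/29.53 of its cycle, so θ ≈ 360° × 2/29.53 = 24.4°.
With cos θ = 0.911, the lit fraction is (1 − 0.911)/2 ≈ 0.045, so 4%.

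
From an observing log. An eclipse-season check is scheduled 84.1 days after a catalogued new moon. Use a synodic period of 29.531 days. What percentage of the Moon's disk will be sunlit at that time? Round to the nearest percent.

21%

84.1/29.531 = 2.848 lunations, so 2 complete cycles and 25.04 d into the next.
The Moon has covered 25.04/29.531 of its cycle, so θ ≈ 360° × 25.04/29.531 = 305.2°.
cos 305.2° = 0.577, so f = (1 − 0.577)/2 = 0.212, so 21%.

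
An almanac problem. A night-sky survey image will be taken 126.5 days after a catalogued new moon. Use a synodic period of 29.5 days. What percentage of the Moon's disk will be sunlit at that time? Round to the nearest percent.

62%

Reduce mod P: 126.5 − 4×29.5 = 8.50 d into the current lunation.
Phase angle: θ = 360°·(8.50 d)/(29.5 d) = 103.7°.
With cos θ = (-0.237), the lit fraction is (1 − (-0.237))/2 ≈ 0.619, so 62%.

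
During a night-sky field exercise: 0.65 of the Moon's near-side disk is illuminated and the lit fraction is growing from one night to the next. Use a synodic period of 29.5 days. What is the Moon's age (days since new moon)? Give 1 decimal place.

Invert f = (1 − cos θ)/2 to get cos θ = 1 − 2(0.65) = -0.300, hence θ₀ = arccos -0.300 = 107.5°.
Waxing ⇒ before full, so θ = 107.5°.
Age = 29.5 × 107.5°/360° ≈ 8.81 days.

8.8 days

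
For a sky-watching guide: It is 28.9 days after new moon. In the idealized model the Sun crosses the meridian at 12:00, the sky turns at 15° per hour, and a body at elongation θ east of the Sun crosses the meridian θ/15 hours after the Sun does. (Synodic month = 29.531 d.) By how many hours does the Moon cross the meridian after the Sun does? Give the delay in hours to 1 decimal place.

The Moon has covered 28.9/29.531 of its cycle, so θ ≈ 360° × 28.9/29.531 = 352.3°.
The Moon trails the Sun by θ/15 = 352.3/15 ≈ 23.49 hours.
So the Moon crosses the meridian 23.49 h after the Sun.

23.5 h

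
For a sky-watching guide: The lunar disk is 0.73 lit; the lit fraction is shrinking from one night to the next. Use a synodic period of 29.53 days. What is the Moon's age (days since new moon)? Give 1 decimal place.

Invert f = (1 − cos θ)/2 to get cos θ = 1 − 2(0.73) = -0.460, hence θ₀ = arccos -0.460 = 117.4°.
Waning ⇒ past full, so θ = 360° − 117.4° = 242.6°.
At 360°/29.53 d per day, 242.6° corresponds to 19.90 days.

19.9 days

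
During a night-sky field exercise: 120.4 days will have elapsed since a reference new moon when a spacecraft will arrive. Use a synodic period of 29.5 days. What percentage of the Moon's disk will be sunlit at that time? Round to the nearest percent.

6%

120.4/29.5 = 4.081 lunations, so 4 complete cycles and 2.40 d into the next.
Phase angle: θ = 360°·(2.40 d)/(29.5 d) = 29.3°.
cos 29.3° = 0.872, so f = (1 − 0.872)/2 = 0.064, so 6%.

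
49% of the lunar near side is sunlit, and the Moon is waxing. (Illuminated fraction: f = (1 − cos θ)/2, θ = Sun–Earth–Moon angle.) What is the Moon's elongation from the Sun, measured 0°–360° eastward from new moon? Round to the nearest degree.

From f = (1 − cos θ)/2: cos θ = 1 − 2×0.49 = 0.020; arccos → 88.9°.
Before full moon the principal value applies: θ = 88.9°.

89°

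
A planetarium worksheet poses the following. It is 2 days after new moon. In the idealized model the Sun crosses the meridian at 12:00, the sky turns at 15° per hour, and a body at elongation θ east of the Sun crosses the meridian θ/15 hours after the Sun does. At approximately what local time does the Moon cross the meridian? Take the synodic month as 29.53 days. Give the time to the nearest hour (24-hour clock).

14:00

Elongation θ = 360° × 2/29.53 ≈ 24.4°.
The Moon trails the Sun by θ/15 = 24.4/15 ≈ 1.63 hours.
12:00 + 1.63 h ≈ 13:38 → 14:00 to the nearest hour.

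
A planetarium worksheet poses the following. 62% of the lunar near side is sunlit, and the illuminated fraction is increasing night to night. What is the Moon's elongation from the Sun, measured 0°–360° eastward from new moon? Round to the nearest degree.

104°

From f = (1 − cos θ)/2: cos θ = 1 − 2×0.62 = -0.240; arccos → 103.9°.
The Moon is waxing (0°–180°), so θ = 103.9° directly.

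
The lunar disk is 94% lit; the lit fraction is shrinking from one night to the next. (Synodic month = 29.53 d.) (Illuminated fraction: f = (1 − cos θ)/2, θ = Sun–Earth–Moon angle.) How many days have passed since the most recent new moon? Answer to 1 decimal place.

17.1 days

From f = (1 − cos θ)/2: cos θ = 1 − 2×0.94 = -0.880; arccos → 151.6°.
Waning ⇒ past full, so θ = 360° − 151.6° = 208.4°.
At 360°/29.53 d per day, 208.4° corresponds to 17.09 days.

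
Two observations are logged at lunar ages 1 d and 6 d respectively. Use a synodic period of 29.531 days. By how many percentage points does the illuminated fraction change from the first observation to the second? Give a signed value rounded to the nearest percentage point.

+34 pp

First observation: θ = 360°·1/29.531 = 12.2°, so f = 0.011.
Second observation: θ = 73.1°, f = 0.355.
Δf = 0.355 − 0.011 = +0.344, i.e. +34 pp.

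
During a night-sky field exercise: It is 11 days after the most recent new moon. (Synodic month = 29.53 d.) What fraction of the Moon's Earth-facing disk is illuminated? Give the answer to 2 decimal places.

0.85

Elongation θ = 360° × 11/29.53 ≈ 134.1°.
Illuminated fraction = (1 − cos 134.1°)/2 = (1 − (-0.696))/2 ≈ 0.848.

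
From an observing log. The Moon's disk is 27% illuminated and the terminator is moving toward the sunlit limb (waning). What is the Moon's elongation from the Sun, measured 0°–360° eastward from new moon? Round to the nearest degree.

297°

Invert f = (1 − cos θ)/2 to get cos θ = 1 − 2(0.27) = 0.460, hence θ₀ = arccos 0.460 = 62.6°.
Waning ⇒ past full, so θ = 360° − 62.6° = 297.4°.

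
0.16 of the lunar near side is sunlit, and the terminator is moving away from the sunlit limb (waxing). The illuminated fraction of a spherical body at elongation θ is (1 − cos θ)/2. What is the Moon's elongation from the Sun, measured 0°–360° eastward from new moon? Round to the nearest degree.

47°

Invert f = (1 − cos θ)/2 to get cos θ = 1 − 2(0.16) = 0.680, hence θ₀ = arccos 0.680 = 47.2°.
Waxing ⇒ before full, so θ = 47.2°.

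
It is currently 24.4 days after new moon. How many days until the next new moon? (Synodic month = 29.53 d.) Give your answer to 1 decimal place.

One full lunation from the last new moon is 29.53 d; remaining = 29.53 − 24.4 = 5.130 d.

5.1 days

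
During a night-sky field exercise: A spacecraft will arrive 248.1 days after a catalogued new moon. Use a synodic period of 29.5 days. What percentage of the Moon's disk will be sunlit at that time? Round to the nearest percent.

92%

248.1 d spans 8 complete synodic months (8 × 29.5 = 236.00 d) plus 12.10 d.
Elongation θ = 360° × 12.10/29.5 ≈ 147.7°.
Illuminated fraction = (1 − cos 147.7°)/2 = (1 − (-0.845))/2 ≈ 0.922, so 92%.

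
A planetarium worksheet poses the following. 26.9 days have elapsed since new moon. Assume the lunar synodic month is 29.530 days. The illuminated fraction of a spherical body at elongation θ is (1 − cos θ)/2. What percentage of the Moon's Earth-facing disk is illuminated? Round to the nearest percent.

8%

Phase angle: θ = 360°·(26.9 d)/(29.530 d) = 327.9°.
Illuminated fraction = (1 − cos 327.9°)/2 = (1 − 0.847)/2 ≈ 0.076, so 8%.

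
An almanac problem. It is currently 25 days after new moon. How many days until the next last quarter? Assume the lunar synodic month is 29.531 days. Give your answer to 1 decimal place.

26.7 days

Last quarter occurs at elongation 270°, i.e. at age 29.531 × 270/360 = 22.148 d.
This lunation's last quarter (22.148 d) has passed, so add one period: 51.679 − 25 = 26.679 days.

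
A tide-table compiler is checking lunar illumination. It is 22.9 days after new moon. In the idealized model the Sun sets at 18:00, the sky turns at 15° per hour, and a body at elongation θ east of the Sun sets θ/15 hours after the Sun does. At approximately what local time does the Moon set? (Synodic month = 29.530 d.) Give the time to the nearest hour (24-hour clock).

The Moon has covered 22.9/29.530 of its cycle, so θ ≈ 360° × 22.9/29.530 = 279.2°.
Delay after the Sun = 279.2° / (15°/h) ≈ 18.61 h.
18:00 + 18.61 h ≈ 12:37 → 13:00 to the nearest hour.

13:00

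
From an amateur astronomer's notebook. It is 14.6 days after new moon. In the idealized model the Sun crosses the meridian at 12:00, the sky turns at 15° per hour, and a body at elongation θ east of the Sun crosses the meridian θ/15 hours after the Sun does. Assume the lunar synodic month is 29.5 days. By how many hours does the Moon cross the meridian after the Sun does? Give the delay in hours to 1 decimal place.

11.9 h

The Moon has covered 14.6/29.5 of its cycle, so θ ≈ 360° × 14.6/29.5 = 178.2°.
Delay after the Sun = 178.2° / (15°/h) ≈ 11.88 h.
So the Moon crosses the meridian 11.88 h after the Sun.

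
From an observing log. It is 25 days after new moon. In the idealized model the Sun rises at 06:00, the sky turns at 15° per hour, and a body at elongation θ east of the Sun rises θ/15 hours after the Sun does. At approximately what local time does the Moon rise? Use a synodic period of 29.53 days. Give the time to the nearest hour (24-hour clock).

02:00

The Moon has covered 25/29.53 of its cycle, so θ ≈ 360° × 25/29.53 = 304.8°.
The Moon trails the Sun by θ/15 = 304.8/15 ≈ 20.32 hours.
06:00 + 20.32 h ≈ 02:19 → 02:00 to the nearest hour.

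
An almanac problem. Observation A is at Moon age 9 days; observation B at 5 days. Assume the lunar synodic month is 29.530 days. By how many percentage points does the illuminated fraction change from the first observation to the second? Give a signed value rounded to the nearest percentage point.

θ₁ = 360° × 9/29.530 = 109.7°, f₁ = (1 − cos θ₁)/2 = 0.669.
θ₂ = 360° × 5/29.530 = 61.0°, f₂ = (1 − cos θ₂)/2 = 0.257.
Change = f₂ − f₁ = -0.411 → -41 percentage points.

-41 pp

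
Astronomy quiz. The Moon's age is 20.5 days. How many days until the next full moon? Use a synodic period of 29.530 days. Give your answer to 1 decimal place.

23.8 days

Full moon occurs at elongation 180°, i.e. at age 29.530 × 180/360 = 14.765 d.
Already past this cycle's full moon; the next is at 14.765 + 29.530 = 44.295 d, so 44.295 − 20.5 = 23.795 days.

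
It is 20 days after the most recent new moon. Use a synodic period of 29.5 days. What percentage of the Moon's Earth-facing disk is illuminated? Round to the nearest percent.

Phase angle: θ = 360°·(20 d)/(29.5 d) = 244.1°.
With cos θ = (-0.437), the lit fraction is (1 − (-0.437))/2 ≈ 0.719, so 72%.

72%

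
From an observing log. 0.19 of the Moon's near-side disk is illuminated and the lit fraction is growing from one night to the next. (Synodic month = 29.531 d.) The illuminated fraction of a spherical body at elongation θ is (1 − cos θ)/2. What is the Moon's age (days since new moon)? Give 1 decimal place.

cos θ = 1 − 2f = 0.620, giving a principal value of 51.7°.
Before full moon the principal value applies: θ = 51.7°.
At 360°/29.531 d per day, 51.7° corresponds to 4.24 days.

4.2 days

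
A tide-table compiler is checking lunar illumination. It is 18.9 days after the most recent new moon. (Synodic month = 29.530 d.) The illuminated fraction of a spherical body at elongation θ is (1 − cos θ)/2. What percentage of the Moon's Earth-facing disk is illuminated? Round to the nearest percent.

82%

The Moon has covered 18.9/29.530 of its cycle, so θ ≈ 360° × 18.9/29.530 = 230.4°.
Illuminated fraction = (1 − cos 230.4°)/2 = (1 − (-0.637))/2 ≈ 0.819, so 82%.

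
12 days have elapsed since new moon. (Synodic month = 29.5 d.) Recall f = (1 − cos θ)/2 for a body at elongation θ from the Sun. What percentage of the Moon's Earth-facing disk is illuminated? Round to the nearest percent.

The Moon has covered 12/29.5 of its cycle, so θ ≈ 360° × 12/29.5 = 146.4°.
Illuminated fraction = (1 − cos 146.4°)/2 = (1 − (-0.833))/2 ≈ 0.917, so 92%.

92%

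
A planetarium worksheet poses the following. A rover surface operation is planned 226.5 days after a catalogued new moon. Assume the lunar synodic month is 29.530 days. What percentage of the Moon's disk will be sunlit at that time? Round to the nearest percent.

226.5 d spans 7 complete synodic months (7 × 29.530 = 206.71 d) plus 19.79 d.
The Moon has covered 19.79/29.530 of its cycle, so θ ≈ 360° × 19.79/29.530 = 241.3°.
With cos θ = (-0.481), the lit fraction is (1 − (-0.481))/2 ≈ 0.740, so 74%.

74%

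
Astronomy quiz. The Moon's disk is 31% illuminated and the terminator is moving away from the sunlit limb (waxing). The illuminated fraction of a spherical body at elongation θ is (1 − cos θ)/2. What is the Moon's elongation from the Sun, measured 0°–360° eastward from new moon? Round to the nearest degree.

68°

From f = (1 − cos θ)/2: cos θ = 1 − 2×0.31 = 0.380; arccos → 67.7°.
Before full moon the principal value applies: θ = 67.7°.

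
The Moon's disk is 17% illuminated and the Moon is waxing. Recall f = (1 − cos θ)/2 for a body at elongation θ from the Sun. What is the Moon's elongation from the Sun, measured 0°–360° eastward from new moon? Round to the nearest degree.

Invert f = (1 − cos θ)/2 to get cos θ = 1 − 2(0.17) = 0.660, hence θ₀ = arccos 0.660 = 48.7°.
The Moon is waxing (0°–180°), so θ = 48.7° directly.

49°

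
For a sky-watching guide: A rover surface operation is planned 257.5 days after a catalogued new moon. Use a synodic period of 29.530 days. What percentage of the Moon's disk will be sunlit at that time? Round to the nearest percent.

59%

257.5 d spans 8 complete synodic months (8 × 29.530 = 236.24 d) plus 21.26 d.
The Moon has covered 21.26/29.530 of its cycle, so θ ≈ 360° × 21.26/29.530 = 259.2°.
cos 259.2° = (-0.188), so f = (1 − (-0.188))/2 = 0.594, so 59%.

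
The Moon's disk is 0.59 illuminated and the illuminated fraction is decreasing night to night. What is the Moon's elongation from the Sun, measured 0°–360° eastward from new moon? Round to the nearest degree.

Invert f = (1 − cos θ)/2 to get cos θ = 1 − 2(0.59) = -0.180, hence θ₀ = arccos -0.180 = 100.4°.
A waning Moon lies in 180°–360°, so θ = 360° − 100.4° = 259.6°.

260°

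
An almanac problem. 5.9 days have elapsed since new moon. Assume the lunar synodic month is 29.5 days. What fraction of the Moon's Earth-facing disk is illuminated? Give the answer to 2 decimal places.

0.35

The Moon has covered 5.9/29.5 of its cycle, so θ ≈ 360° × 5.9/29.5 = 72.0°.
With cos θ = 0.309, the lit fraction is (1 − 0.309)/2 ≈ 0.345.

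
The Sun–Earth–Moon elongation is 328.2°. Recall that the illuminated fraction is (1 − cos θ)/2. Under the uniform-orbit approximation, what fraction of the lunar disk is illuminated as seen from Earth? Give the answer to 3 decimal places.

0.075

cos 328.2° = 0.850, so f = (1 − 0.850)/2 = 0.075.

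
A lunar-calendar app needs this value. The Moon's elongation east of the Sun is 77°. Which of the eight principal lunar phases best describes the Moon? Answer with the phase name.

77° lies in the first quarter sector of the 8-phase cycle.

first quarter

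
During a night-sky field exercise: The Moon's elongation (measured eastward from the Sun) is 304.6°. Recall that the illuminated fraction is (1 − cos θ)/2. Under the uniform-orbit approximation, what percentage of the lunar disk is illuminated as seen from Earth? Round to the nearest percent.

Half-versine of 304.6°: (1 − 0.568)/2 = 0.216, i.e. 22%.

22%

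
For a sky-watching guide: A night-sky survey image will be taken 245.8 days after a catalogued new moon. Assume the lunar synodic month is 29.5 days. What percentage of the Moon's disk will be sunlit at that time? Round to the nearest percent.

245.8 d spans 8 complete synodic months (8 × 29.5 = 236.00 d) plus 9.80 d.
Phase angle: θ = 360°·(9.80 d)/(29.5 d) = 119.6°.
With cos θ = (-0.494), the lit fraction is (1 − (-0.494))/2 ≈ 0.747, so 75%.

75%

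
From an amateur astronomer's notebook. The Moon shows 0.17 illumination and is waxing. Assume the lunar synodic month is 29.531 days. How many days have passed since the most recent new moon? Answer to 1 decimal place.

4.0 days

Invert f = (1 − cos θ)/2 to get cos θ = 1 − 2(0.17) = 0.660, hence θ₀ = arccos 0.660 = 48.7°.
Before full moon the principal value applies: θ = 48.7°.
That fraction of the synodic month is 48.7/360 × 29.531 d ≈ 3.99 d.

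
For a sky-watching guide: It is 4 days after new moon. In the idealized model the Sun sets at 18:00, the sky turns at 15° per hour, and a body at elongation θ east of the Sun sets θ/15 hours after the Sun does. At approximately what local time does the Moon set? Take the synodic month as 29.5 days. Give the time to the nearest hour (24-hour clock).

Phase angle: θ = 360°·(4 d)/(29.5 d) = 48.8°.
At 15° of sky rotation per hour, 48.8° corresponds to a 3.25 h lag.
18:00 + 3.25 h ≈ 21:15 → 21:00 to the nearest hour.

21:00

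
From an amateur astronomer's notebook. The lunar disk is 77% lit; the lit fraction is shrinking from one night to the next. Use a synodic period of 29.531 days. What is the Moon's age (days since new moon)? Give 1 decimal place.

19.5 days

Invert f = (1 − cos θ)/2 to get cos θ = 1 − 2(0.77) = -0.540, hence θ₀ = arccos -0.540 = 122.7°.
Waning ⇒ past full, so θ = 360° − 122.7° = 237.3°.
Age = 29.531 × 237.3°/360° ≈ 19.47 days.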